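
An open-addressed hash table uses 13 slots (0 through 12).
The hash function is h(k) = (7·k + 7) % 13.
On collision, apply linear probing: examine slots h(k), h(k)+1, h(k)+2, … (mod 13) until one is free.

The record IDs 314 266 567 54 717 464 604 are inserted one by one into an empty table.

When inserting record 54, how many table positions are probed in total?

314 hashes to 8; slot 8 is free -> place at 8.
266 hashes to 10; slot 10 is free -> place at 10.
567 hashes to 11; slot 11 is free -> place at 11.
54 hashes to 8; 8 taken -> place at 9.
717 hashes to 8; 8,9,10,11 taken -> place at 12.
464 hashes to 5; slot 5 is free -> place at 5.
604 hashes to 10; 10,11,12 taken -> place at 0.
Table: [604, -, -, -, -, 464, -, -, 314, 54, 266, 567, 717]

2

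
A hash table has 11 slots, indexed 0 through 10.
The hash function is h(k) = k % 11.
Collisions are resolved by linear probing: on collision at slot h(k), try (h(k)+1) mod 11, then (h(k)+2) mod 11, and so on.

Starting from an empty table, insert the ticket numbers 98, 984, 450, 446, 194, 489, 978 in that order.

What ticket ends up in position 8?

489

98 hashes to 10; slot 10 is free => place at 10.
984 hashes to 5; slot 5 is free => place at 5.
450 hashes to 10; 10 taken => place at 0.
446 hashes to 6; slot 6 is free => place at 6.
194 hashes to 7; slot 7 is free => place at 7.
489 hashes to 5; 5,6,7 taken => place at 8.
978 hashes to 10; 10,0 taken => place at 1.
Table: [450, 978, -, -, -, 984, 446, 194, 489, -, 98]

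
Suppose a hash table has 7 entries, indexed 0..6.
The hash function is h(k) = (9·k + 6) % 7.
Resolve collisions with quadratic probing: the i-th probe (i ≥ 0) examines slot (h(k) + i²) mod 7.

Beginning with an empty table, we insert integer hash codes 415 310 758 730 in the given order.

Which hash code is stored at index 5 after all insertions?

730

Insert 415: h=3, slot 3 empty -> index 3.
Insert 310: h=3, slot 3 occupied -> index 4.
Insert 758: h=3, slots 3,4 occupied -> index 0.
Insert 730: h=3, slots 3,4,0 occupied -> index 5.
Table: [758, _, _, 415, 310, 730, _]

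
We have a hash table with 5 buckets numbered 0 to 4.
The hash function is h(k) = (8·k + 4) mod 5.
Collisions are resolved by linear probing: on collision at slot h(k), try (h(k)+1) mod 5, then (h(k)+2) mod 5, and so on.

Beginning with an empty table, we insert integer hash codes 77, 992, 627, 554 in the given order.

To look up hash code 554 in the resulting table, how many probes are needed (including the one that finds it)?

3

Insert 77: h=0, slot 0 empty → index 0.
Insert 992: h=0, slot 0 occupied → index 1.
Insert 627: h=0, slots 0,1 occupied → index 2.
Insert 554: h=1, slots 1,2 occupied → index 3.
Table: [77, 992, 627, 554, -]
Lookup 554: h=1, probe 1,2,3 → found at 3.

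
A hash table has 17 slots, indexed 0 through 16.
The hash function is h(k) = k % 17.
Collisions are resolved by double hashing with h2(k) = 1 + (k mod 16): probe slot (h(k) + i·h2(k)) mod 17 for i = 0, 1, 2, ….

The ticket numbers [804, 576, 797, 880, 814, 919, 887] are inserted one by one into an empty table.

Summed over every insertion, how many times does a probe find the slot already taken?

804 hashes to 5; slot 5 is free → place at 5.
576 hashes to 15; slot 15 is free → place at 15.
797 hashes to 15, h2=14; 15 taken → place at 12.
880 hashes to 13; slot 13 is free → place at 13.
814 hashes to 15, h2=15; 15,13 taken → place at 11.
919 hashes to 1; slot 1 is free → place at 1.
887 hashes to 3; slot 3 is free → place at 3.
Table: [-, 919, -, 887, -, 804, -, -, -, -, -, 814, 797, 880, -, 576, -]

3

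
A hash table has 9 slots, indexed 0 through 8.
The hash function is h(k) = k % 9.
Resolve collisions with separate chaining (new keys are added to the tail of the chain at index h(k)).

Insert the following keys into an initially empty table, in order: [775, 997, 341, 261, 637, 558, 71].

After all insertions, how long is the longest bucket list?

2

775 -> bucket 1
997 -> bucket 7
341 -> bucket 8
261 -> bucket 0
637 -> bucket 7 (collision)
558 -> bucket 0 (collision)
71 -> bucket 8 (collision)
Final buckets:
0: 261 -> 558
1: 775
2: —
3: —
4: —
5: —
6: —
7: 997 -> 637
8: 341 -> 71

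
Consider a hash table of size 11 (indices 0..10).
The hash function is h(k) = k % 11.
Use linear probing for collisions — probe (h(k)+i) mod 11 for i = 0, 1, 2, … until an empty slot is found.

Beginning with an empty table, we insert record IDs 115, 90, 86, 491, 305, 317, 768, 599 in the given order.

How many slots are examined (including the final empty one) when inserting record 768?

115 hashes to 5; slot 5 is free => place at 5.
90 hashes to 2; slot 2 is free => place at 2.
86 hashes to 9; slot 9 is free => place at 9.
491 hashes to 7; slot 7 is free => place at 7.
305 hashes to 8; slot 8 is free => place at 8.
317 hashes to 9; 9 taken => place at 10.
768 hashes to 9; 9,10 taken => place at 0.
599 hashes to 5; 5 taken => place at 6.
Table: [768, ∅, 90, ∅, ∅, 115, 599, 491, 305, 86, 317]

3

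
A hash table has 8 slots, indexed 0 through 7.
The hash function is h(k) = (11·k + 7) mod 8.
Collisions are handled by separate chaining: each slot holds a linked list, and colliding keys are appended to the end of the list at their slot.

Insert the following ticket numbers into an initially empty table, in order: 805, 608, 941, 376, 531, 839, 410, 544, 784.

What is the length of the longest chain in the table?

Insert 805: h=6, bucket 6 empty -> new chain.
Insert 608: h=7, bucket 7 empty -> new chain.
Insert 941: h=6, bucket 6 nonempty -> append to chain.
Insert 376: h=7, bucket 7 nonempty -> append to chain.
Insert 531: h=0, bucket 0 empty -> new chain.
Insert 839: h=4, bucket 4 empty -> new chain.
Insert 410: h=5, bucket 5 empty -> new chain.
Insert 544: h=7, bucket 7 nonempty -> append to chain.
Insert 784: h=7, bucket 7 nonempty -> append to chain.
Final buckets:
0: 531
1: _
2: _
3: _
4: 839
5: 410
6: 805 -> 941
7: 608 -> 376 -> 544 -> 784

4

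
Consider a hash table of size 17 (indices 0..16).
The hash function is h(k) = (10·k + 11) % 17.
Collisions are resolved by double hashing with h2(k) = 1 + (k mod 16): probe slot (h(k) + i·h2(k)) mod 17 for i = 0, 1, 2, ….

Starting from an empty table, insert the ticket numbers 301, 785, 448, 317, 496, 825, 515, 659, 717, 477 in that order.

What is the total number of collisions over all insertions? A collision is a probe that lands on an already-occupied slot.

3

301 hashes to 12; slot 12 is free -> place at 12.
785 hashes to 7; slot 7 is free -> place at 7.
448 hashes to 3; slot 3 is free -> place at 3.
317 hashes to 2; slot 2 is free -> place at 2.
496 hashes to 7, h2=1; 7 taken -> place at 8.
825 hashes to 16; slot 16 is free -> place at 16.
515 hashes to 10; slot 10 is free -> place at 10.
659 hashes to 5; slot 5 is free -> place at 5.
717 hashes to 7, h2=14; 7 taken -> place at 4.
477 hashes to 4, h2=14; 4 taken -> place at 1.
Table: [∅, 477, 317, 448, 717, 659, ∅, 785, 496, ∅, 515, ∅, 301, ∅, ∅, ∅, 825]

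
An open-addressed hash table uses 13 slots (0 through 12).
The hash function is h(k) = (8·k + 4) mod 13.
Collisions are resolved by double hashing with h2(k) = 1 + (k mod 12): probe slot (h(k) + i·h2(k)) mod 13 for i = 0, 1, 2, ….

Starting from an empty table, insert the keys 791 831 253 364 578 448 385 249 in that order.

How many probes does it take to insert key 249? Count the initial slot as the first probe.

4

791 hashes to 1; slot 1 is free => place at 1.
831 hashes to 9; slot 9 is free => place at 9.
253 hashes to 0; slot 0 is free => place at 0.
364 hashes to 4; slot 4 is free => place at 4.
578 hashes to 0, h2=3; 0 taken => place at 3.
448 hashes to 0, h2=5; 0 taken => place at 5.
385 hashes to 3, h2=2; 3,5 taken => place at 7.
249 hashes to 7, h2=10; 7,4,1 taken => place at 11.
Table: [253, 791, ∅, 578, 364, 448, ∅, 385, ∅, 831, ∅, 249, ∅]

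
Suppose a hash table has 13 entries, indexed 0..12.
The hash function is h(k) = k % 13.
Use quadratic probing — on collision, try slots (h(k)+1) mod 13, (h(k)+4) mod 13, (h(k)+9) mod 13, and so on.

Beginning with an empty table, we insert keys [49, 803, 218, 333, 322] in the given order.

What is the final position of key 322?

6

49 hashes to 10; slot 10 is free -> place at 10.
803 hashes to 10; 10 taken -> place at 11.
218 hashes to 10; 10,11 taken -> place at 1.
333 hashes to 8; slot 8 is free -> place at 8.
322 hashes to 10; 10,11,1 taken -> place at 6.
Table: [., 218, ., ., ., ., 322, ., 333, ., 49, 803, .]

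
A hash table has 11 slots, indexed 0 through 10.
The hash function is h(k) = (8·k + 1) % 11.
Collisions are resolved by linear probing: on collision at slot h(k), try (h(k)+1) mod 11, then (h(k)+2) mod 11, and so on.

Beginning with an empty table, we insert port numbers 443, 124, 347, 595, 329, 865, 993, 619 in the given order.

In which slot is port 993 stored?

7

443: h=3 => slot 3
124: h=3, probe 3,4 => slot 4
347: h=5 => slot 5
595: h=9 => slot 9
329: h=4, probe 4,5,6 => slot 6
865: h=2 => slot 2
993: h=3, probe 3,4,5,6,7 => slot 7
619: h=3, probe 3,4,5,6,7,8 => slot 8
Table: [∅, ∅, 865, 443, 124, 347, 329, 993, 619, 595, ∅]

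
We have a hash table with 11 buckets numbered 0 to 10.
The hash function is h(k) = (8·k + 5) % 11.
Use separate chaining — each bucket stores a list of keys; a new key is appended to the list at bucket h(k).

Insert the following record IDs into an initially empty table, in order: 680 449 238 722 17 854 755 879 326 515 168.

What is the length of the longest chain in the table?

5

680 -> bucket 0
449 -> bucket 0 (collision)
238 -> bucket 6
722 -> bucket 6 (collision)
17 -> bucket 9
854 -> bucket 6 (collision)
755 -> bucket 6 (collision)
879 -> bucket 8
326 -> bucket 6 (collision)
515 -> bucket 0 (collision)
168 -> bucket 7
Final buckets:
0: 680 -> 449 -> 515
1: _
2: _
3: _
4: _
5: _
6: 238 -> 722 -> 854 -> 755 -> 326
7: 168
8: 879
9: 17
10: _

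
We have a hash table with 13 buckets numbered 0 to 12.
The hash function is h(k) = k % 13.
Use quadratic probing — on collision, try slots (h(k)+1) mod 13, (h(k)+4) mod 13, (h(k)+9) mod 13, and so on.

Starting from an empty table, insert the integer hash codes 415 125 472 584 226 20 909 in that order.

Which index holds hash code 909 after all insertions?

3

Insert 415: h=12, slot 12 empty → index 12.
Insert 125: h=8, slot 8 empty → index 8.
Insert 472: h=4, slot 4 empty → index 4.
Insert 584: h=12, slot 12 occupied → index 0.
Insert 226: h=5, slot 5 empty → index 5.
Insert 20: h=7, slot 7 empty → index 7.
Insert 909: h=12, slots 12,0 occupied → index 3.
Table: [584, ∅, ∅, 909, 472, 226, ∅, 20, 125, ∅, ∅, ∅, 415]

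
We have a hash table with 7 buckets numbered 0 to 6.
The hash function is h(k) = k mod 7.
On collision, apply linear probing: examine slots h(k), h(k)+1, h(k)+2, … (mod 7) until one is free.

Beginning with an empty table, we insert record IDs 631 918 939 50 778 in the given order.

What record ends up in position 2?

918

631 hashes to 1; slot 1 is free => place at 1.
918 hashes to 1; 1 taken => place at 2.
939 hashes to 1; 1,2 taken => place at 3.
50 hashes to 1; 1,2,3 taken => place at 4.
778 hashes to 1; 1,2,3,4 taken => place at 5.
Table: [∅, 631, 918, 939, 50, 778, ∅]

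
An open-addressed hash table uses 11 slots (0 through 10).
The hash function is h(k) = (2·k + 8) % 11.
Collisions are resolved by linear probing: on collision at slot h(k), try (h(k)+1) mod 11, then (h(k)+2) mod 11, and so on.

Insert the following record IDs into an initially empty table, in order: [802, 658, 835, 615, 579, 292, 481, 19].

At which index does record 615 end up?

8

802 hashes to 6; slot 6 is free => place at 6.
658 hashes to 4; slot 4 is free => place at 4.
835 hashes to 6; 6 taken => place at 7.
615 hashes to 6; 6,7 taken => place at 8.
579 hashes to 0; slot 0 is free => place at 0.
292 hashes to 9; slot 9 is free => place at 9.
481 hashes to 2; slot 2 is free => place at 2.
19 hashes to 2; 2 taken => place at 3.
Table: [579, ∅, 481, 19, 658, ∅, 802, 835, 615, 292, ∅]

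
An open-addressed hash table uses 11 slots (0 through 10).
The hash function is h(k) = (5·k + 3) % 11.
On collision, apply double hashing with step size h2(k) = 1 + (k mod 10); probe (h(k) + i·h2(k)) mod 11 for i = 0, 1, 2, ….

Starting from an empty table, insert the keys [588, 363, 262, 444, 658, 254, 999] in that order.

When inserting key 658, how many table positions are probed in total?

Insert 588: h=6, slot 6 empty → index 6.
Insert 363: h=3, slot 3 empty → index 3.
Insert 262: h=4, slot 4 empty → index 4.
Insert 444: h=1, slot 1 empty → index 1.
Insert 658: h=4, h2=9, slot 4 occupied → index 2.
Insert 254: h=8, slot 8 empty → index 8.
Insert 999: h=4, h2=10, slots 4,3,2,1 occupied → index 0.
Table: [999, 444, 658, 363, 262, -, 588, -, 254, -, -]

2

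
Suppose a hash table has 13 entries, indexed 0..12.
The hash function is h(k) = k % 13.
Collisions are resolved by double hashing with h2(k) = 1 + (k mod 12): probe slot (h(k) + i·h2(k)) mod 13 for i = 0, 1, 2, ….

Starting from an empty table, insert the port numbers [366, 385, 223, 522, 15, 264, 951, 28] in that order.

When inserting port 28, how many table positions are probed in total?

366: h=2 -> slot 2
385: h=8 -> slot 8
223: h=2, h2=8, probe 2,10 -> slot 10
522: h=2, h2=7, probe 2,9 -> slot 9
15: h=2, h2=4, probe 2,6 -> slot 6
264: h=4 -> slot 4
951: h=2, h2=4, probe 2,6,10,1 -> slot 1
28: h=2, h2=5, probe 2,7 -> slot 7
Table: [_, 951, 366, _, 264, _, 15, 28, 385, 522, 223, _, _]

2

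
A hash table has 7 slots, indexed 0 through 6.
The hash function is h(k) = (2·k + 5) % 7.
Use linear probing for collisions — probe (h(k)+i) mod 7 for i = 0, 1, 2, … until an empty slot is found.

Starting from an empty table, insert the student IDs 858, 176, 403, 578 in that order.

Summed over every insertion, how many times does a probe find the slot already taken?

858: h=6 -> slot 6
176: h=0 -> slot 0
403: h=6, probe 6,0,1 -> slot 1
578: h=6, probe 6,0,1,2 -> slot 2
Table: [176, 403, 578, ., ., ., 858]

5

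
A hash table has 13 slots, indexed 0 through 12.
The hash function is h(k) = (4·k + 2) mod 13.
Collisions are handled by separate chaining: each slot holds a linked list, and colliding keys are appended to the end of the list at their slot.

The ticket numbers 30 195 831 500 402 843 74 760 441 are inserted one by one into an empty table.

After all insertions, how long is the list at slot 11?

3

Insert 30: h=5, bucket 5 empty -> new chain.
Insert 195: h=2, bucket 2 empty -> new chain.
Insert 831: h=11, bucket 11 empty -> new chain.
Insert 500: h=0, bucket 0 empty -> new chain.
Insert 402: h=11, bucket 11 nonempty -> append to chain.
Insert 843: h=7, bucket 7 empty -> new chain.
Insert 74: h=12, bucket 12 empty -> new chain.
Insert 760: h=0, bucket 0 nonempty -> append to chain.
Insert 441: h=11, bucket 11 nonempty -> append to chain.
Final buckets:
0: 500 -> 760
1: -
2: 195
3: -
4: -
5: 30
6: -
7: 843
8: -
9: -
10: -
11: 831 -> 402 -> 441
12: 74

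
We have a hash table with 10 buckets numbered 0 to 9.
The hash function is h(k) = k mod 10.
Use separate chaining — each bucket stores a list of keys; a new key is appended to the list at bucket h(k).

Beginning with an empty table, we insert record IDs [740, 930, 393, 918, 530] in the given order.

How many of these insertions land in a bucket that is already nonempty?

740 → bucket 0
930 → bucket 0 (collision)
393 → bucket 3
918 → bucket 8
530 → bucket 0 (collision)
Final buckets:
0: 740 -> 930 -> 530
1: —
2: —
3: 393
4: —
5: —
6: —
7: —
8: 918
9: —

2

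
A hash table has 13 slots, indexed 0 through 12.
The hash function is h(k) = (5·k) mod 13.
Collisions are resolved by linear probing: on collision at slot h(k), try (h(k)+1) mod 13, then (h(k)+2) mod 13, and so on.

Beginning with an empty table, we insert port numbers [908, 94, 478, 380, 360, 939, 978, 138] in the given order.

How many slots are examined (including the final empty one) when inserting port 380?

908: h=3 → slot 3
94: h=2 → slot 2
478: h=11 → slot 11
380: h=2, probe 2,3,4 → slot 4
360: h=6 → slot 6
939: h=2, probe 2,3,4,5 → slot 5
978: h=2, probe 2,3,4,5,6,7 → slot 7
138: h=1 → slot 1
Table: [—, 138, 94, 908, 380, 939, 360, 978, —, —, —, 478, —]

3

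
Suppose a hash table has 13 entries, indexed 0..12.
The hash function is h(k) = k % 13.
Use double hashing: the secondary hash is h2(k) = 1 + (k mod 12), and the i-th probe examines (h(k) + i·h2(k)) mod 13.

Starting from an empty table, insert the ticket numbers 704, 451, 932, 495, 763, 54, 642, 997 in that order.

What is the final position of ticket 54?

3

704 hashes to 2; slot 2 is free → place at 2.
451 hashes to 9; slot 9 is free → place at 9.
932 hashes to 9, h2=9; 9 taken → place at 5.
495 hashes to 1; slot 1 is free → place at 1.
763 hashes to 9, h2=8; 9 taken → place at 4.
54 hashes to 2, h2=7; 2,9 taken → place at 3.
642 hashes to 5, h2=7; 5 taken → place at 12.
997 hashes to 9, h2=2; 9 taken → place at 11.
Table: [-, 495, 704, 54, 763, 932, -, -, -, 451, -, 997, 642]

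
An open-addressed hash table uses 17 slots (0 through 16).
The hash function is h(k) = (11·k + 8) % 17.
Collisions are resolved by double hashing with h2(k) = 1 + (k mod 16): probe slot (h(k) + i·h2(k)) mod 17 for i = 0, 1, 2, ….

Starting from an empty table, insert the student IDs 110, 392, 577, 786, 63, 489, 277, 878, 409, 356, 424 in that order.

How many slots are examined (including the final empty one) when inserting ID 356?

Insert 110: h=11, slot 11 empty -> index 11.
Insert 392: h=2, slot 2 empty -> index 2.
Insert 577: h=14, slot 14 empty -> index 14.
Insert 786: h=1, slot 1 empty -> index 1.
Insert 63: h=4, slot 4 empty -> index 4.
Insert 489: h=15, slot 15 empty -> index 15.
Insert 277: h=12, slot 12 empty -> index 12.
Insert 878: h=10, slot 10 empty -> index 10.
Insert 409: h=2, h2=10, slots 2,12 occupied -> index 5.
Insert 356: h=14, h2=5, slots 14,2 occupied -> index 7.
Insert 424: h=14, h2=9, slot 14 occupied -> index 6.
Table: [-, 786, 392, -, 63, 409, 424, 356, -, -, 878, 110, 277, -, 577, 489, -]

3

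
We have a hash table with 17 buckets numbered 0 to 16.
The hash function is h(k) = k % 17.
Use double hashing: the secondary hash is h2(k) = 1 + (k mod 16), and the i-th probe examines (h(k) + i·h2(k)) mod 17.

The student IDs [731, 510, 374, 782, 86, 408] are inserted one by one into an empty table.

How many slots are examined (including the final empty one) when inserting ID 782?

3

731 hashes to 0; slot 0 is free -> place at 0.
510 hashes to 0, h2=15; 0 taken -> place at 15.
374 hashes to 0, h2=7; 0 taken -> place at 7.
782 hashes to 0, h2=15; 0,15 taken -> place at 13.
86 hashes to 1; slot 1 is free -> place at 1.
408 hashes to 0, h2=9; 0 taken -> place at 9.
Table: [731, 86, _, _, _, _, _, 374, _, 408, _, _, _, 782, _, 510, _]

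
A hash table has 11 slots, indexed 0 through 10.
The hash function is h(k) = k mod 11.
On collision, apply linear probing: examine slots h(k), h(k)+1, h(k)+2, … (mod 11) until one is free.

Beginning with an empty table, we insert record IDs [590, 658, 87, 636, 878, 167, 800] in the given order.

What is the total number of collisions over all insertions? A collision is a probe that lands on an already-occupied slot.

5

Insert 590: h=7, slot 7 empty => index 7.
Insert 658: h=9, slot 9 empty => index 9.
Insert 87: h=10, slot 10 empty => index 10.
Insert 636: h=9, slots 9,10 occupied => index 0.
Insert 878: h=9, slots 9,10,0 occupied => index 1.
Insert 167: h=2, slot 2 empty => index 2.
Insert 800: h=8, slot 8 empty => index 8.
Table: [636, 878, 167, ., ., ., ., 590, 800, 658, 87]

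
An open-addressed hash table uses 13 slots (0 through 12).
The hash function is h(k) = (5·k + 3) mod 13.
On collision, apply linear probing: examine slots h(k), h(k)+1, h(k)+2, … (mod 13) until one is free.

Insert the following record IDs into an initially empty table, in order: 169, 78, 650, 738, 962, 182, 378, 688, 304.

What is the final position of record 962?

Insert 169: h=3, slot 3 empty -> index 3.
Insert 78: h=3, slot 3 occupied -> index 4.
Insert 650: h=3, slots 3,4 occupied -> index 5.
Insert 738: h=1, slot 1 empty -> index 1.
Insert 962: h=3, slots 3,4,5 occupied -> index 6.
Insert 182: h=3, slots 3,4,5,6 occupied -> index 7.
Insert 378: h=8, slot 8 empty -> index 8.
Insert 688: h=11, slot 11 empty -> index 11.
Insert 304: h=2, slot 2 empty -> index 2.
Table: [_, 738, 304, 169, 78, 650, 962, 182, 378, _, _, 688, _]

6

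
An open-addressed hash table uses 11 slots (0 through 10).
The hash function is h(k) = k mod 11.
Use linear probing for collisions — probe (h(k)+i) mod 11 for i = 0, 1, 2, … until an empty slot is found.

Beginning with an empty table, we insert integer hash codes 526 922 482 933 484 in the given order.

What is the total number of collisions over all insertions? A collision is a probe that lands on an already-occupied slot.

8

Insert 526: h=9, slot 9 empty -> index 9.
Insert 922: h=9, slot 9 occupied -> index 10.
Insert 482: h=9, slots 9,10 occupied -> index 0.
Insert 933: h=9, slots 9,10,0 occupied -> index 1.
Insert 484: h=0, slots 0,1 occupied -> index 2.
Table: [482, 933, 484, —, —, —, —, —, —, 526, 922]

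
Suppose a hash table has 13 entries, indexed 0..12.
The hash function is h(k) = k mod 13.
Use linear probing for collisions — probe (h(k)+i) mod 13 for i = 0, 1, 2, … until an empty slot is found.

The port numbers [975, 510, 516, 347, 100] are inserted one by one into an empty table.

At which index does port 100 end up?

11

975 hashes to 0; slot 0 is free => place at 0.
510 hashes to 3; slot 3 is free => place at 3.
516 hashes to 9; slot 9 is free => place at 9.
347 hashes to 9; 9 taken => place at 10.
100 hashes to 9; 9,10 taken => place at 11.
Table: [975, —, —, 510, —, —, —, —, —, 516, 347, 100, —]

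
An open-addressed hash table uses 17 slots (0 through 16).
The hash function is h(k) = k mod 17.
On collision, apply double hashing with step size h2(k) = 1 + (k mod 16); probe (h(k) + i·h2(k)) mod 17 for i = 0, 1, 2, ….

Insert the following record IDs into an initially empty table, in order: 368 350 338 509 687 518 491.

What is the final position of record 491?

5

368: h=11 -> slot 11
350: h=10 -> slot 10
338: h=15 -> slot 15
509: h=16 -> slot 16
687: h=7 -> slot 7
518: h=8 -> slot 8
491: h=15, h2=12, probe 15,10,5 -> slot 5
Table: [., ., ., ., ., 491, ., 687, 518, ., 350, 368, ., ., ., 338, 509]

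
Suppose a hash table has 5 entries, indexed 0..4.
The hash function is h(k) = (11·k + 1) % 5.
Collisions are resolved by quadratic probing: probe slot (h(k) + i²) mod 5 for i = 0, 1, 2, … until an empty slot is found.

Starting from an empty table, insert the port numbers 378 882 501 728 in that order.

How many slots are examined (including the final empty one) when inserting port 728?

2

378: h=4 → slot 4
882: h=3 → slot 3
501: h=2 → slot 2
728: h=4, probe 4,0 → slot 0
Table: [728, ., 501, 882, 378]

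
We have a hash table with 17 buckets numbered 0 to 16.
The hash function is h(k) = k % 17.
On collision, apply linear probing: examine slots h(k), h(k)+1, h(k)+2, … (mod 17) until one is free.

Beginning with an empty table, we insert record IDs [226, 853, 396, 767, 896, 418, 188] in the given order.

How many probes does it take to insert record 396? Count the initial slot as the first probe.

226 hashes to 5; slot 5 is free => place at 5.
853 hashes to 3; slot 3 is free => place at 3.
396 hashes to 5; 5 taken => place at 6.
767 hashes to 2; slot 2 is free => place at 2.
896 hashes to 12; slot 12 is free => place at 12.
418 hashes to 10; slot 10 is free => place at 10.
188 hashes to 1; slot 1 is free => place at 1.
Table: [., 188, 767, 853, ., 226, 396, ., ., ., 418, ., 896, ., ., ., .]

2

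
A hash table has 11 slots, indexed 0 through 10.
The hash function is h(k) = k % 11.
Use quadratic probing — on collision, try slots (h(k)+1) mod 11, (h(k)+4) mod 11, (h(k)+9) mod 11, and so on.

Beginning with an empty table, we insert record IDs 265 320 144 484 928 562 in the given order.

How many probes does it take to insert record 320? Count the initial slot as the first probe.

2

Insert 265: h=1, slot 1 empty => index 1.
Insert 320: h=1, slot 1 occupied => index 2.
Insert 144: h=1, slots 1,2 occupied => index 5.
Insert 484: h=0, slot 0 empty => index 0.
Insert 928: h=4, slot 4 empty => index 4.
Insert 562: h=1, slots 1,2,5 occupied => index 10.
Table: [484, 265, 320, _, 928, 144, _, _, _, _, 562]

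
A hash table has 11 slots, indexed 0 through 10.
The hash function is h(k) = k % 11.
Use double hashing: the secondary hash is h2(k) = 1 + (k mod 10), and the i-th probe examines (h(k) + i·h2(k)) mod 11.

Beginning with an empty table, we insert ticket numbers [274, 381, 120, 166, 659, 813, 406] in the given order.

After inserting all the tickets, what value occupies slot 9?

659

274 hashes to 10; slot 10 is free => place at 10.
381 hashes to 7; slot 7 is free => place at 7.
120 hashes to 10, h2=1; 10 taken => place at 0.
166 hashes to 1; slot 1 is free => place at 1.
659 hashes to 10, h2=10; 10 taken => place at 9.
813 hashes to 10, h2=4; 10 taken => place at 3.
406 hashes to 10, h2=7; 10 taken => place at 6.
Table: [120, 166, _, 813, _, _, 406, 381, _, 659, 274]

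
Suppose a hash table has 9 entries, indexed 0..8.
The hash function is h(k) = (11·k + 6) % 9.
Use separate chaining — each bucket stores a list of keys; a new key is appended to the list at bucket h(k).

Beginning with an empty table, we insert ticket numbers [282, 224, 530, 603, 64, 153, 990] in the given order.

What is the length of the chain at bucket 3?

1

Insert 282: h=3, bucket 3 empty -> new chain.
Insert 224: h=4, bucket 4 empty -> new chain.
Insert 530: h=4, bucket 4 nonempty -> append to chain.
Insert 603: h=6, bucket 6 empty -> new chain.
Insert 64: h=8, bucket 8 empty -> new chain.
Insert 153: h=6, bucket 6 nonempty -> append to chain.
Insert 990: h=6, bucket 6 nonempty -> append to chain.
Final buckets:
0: ∅
1: ∅
2: ∅
3: 282
4: 224 -> 530
5: ∅
6: 603 -> 153 -> 990
7: ∅
8: 64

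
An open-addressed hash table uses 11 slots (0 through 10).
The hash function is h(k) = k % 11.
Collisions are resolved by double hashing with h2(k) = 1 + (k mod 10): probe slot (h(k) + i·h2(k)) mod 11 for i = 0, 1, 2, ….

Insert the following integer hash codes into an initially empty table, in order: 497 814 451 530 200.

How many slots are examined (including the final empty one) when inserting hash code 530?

2

Insert 497: h=2, slot 2 empty -> index 2.
Insert 814: h=0, slot 0 empty -> index 0.
Insert 451: h=0, h2=2, slots 0,2 occupied -> index 4.
Insert 530: h=2, h2=1, slot 2 occupied -> index 3.
Insert 200: h=2, h2=1, slots 2,3,4 occupied -> index 5.
Table: [814, ., 497, 530, 451, 200, ., ., ., ., .]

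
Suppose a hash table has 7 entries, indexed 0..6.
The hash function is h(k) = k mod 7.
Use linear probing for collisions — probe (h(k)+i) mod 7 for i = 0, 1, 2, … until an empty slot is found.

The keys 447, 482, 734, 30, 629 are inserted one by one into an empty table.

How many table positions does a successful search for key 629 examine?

5

Insert 447: h=6, slot 6 empty -> index 6.
Insert 482: h=6, slot 6 occupied -> index 0.
Insert 734: h=6, slots 6,0 occupied -> index 1.
Insert 30: h=2, slot 2 empty -> index 2.
Insert 629: h=6, slots 6,0,1,2 occupied -> index 3.
Table: [482, 734, 30, 629, ., ., 447]
Lookup 629: h=6, probe 6,0,1,2,3 → found at 3.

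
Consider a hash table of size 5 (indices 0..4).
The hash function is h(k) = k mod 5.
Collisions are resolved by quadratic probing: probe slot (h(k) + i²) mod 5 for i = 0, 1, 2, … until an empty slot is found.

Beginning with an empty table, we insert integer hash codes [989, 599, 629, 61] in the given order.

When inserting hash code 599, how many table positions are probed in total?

989: h=4 -> slot 4
599: h=4, probe 4,0 -> slot 0
629: h=4, probe 4,0,3 -> slot 3
61: h=1 -> slot 1
Table: [599, 61, -, 629, 989]

2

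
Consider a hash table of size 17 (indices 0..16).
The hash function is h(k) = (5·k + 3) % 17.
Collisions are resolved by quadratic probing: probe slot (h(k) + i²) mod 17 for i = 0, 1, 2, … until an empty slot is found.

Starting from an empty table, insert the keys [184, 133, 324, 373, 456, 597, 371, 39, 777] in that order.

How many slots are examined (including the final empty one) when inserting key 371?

4

184: h=5 -> slot 5
133: h=5, probe 5,6 -> slot 6
324: h=8 -> slot 8
373: h=15 -> slot 15
456: h=5, probe 5,6,9 -> slot 9
597: h=13 -> slot 13
371: h=5, probe 5,6,9,14 -> slot 14
39: h=11 -> slot 11
777: h=12 -> slot 12
Table: [∅, ∅, ∅, ∅, ∅, 184, 133, ∅, 324, 456, ∅, 39, 777, 597, 371, 373, ∅]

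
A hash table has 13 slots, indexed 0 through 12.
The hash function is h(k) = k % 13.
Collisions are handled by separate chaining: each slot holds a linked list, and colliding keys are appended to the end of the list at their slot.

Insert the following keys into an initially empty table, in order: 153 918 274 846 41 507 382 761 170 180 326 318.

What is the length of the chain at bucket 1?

153 -> bucket 10
918 -> bucket 8
274 -> bucket 1
846 -> bucket 1 (collision)
41 -> bucket 2
507 -> bucket 0
382 -> bucket 5
761 -> bucket 7
170 -> bucket 1 (collision)
180 -> bucket 11
326 -> bucket 1 (collision)
318 -> bucket 6
Final buckets:
0: 507
1: 274 -> 846 -> 170 -> 326
2: 41
3: .
4: .
5: 382
6: 318
7: 761
8: 918
9: .
10: 153
11: 180
12: .

4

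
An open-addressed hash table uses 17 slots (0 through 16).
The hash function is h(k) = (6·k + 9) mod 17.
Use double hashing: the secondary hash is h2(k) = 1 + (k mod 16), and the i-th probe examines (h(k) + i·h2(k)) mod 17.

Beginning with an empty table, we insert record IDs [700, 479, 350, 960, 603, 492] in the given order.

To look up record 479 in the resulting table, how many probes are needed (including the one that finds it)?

700 hashes to 10; slot 10 is free → place at 10.
479 hashes to 10, h2=16; 10 taken → place at 9.
350 hashes to 1; slot 1 is free → place at 1.
960 hashes to 6; slot 6 is free → place at 6.
603 hashes to 6, h2=12; 6,1 taken → place at 13.
492 hashes to 3; slot 3 is free → place at 3.
Table: [., 350, ., 492, ., ., 960, ., ., 479, 700, ., ., 603, ., ., .]
Lookup 479: h=10, h2=16, probe 10,9 → found at 9.

2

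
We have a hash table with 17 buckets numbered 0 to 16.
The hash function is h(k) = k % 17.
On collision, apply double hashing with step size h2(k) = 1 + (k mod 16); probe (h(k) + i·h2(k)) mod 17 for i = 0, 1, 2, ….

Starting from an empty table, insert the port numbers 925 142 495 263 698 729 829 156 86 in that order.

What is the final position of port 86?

Insert 925: h=7, slot 7 empty → index 7.
Insert 142: h=6, slot 6 empty → index 6.
Insert 495: h=2, slot 2 empty → index 2.
Insert 263: h=8, slot 8 empty → index 8.
Insert 698: h=1, slot 1 empty → index 1.
Insert 729: h=15, slot 15 empty → index 15.
Insert 829: h=13, slot 13 empty → index 13.
Insert 156: h=3, slot 3 empty → index 3.
Insert 86: h=1, h2=7, slots 1,8,15 occupied → index 5.
Table: [_, 698, 495, 156, _, 86, 142, 925, 263, _, _, _, _, 829, _, 729, _]

5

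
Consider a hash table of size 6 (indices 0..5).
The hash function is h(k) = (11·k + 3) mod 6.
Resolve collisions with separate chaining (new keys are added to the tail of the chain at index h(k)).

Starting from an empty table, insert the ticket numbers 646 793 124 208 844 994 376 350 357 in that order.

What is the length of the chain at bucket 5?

6

Insert 646: h=5, bucket 5 empty → new chain.
Insert 793: h=2, bucket 2 empty → new chain.
Insert 124: h=5, bucket 5 nonempty → append to chain.
Insert 208: h=5, bucket 5 nonempty → append to chain.
Insert 844: h=5, bucket 5 nonempty → append to chain.
Insert 994: h=5, bucket 5 nonempty → append to chain.
Insert 376: h=5, bucket 5 nonempty → append to chain.
Insert 350: h=1, bucket 1 empty → new chain.
Insert 357: h=0, bucket 0 empty → new chain.
Final buckets:
0: 357
1: 350
2: 793
3: —
4: —
5: 646 -> 124 -> 208 -> 844 -> 994 -> 376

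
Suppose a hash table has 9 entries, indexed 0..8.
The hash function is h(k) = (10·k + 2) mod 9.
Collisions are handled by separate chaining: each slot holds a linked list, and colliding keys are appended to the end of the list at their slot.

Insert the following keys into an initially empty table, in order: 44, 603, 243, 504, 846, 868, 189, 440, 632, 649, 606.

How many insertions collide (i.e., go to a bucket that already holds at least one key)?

5

44 → bucket 1
603 → bucket 2
243 → bucket 2 (collision)
504 → bucket 2 (collision)
846 → bucket 2 (collision)
868 → bucket 6
189 → bucket 2 (collision)
440 → bucket 1 (collision)
632 → bucket 4
649 → bucket 3
606 → bucket 5
Final buckets:
0: .
1: 44 -> 440
2: 603 -> 243 -> 504 -> 846 -> 189
3: 649
4: 632
5: 606
6: 868
7: .
8: .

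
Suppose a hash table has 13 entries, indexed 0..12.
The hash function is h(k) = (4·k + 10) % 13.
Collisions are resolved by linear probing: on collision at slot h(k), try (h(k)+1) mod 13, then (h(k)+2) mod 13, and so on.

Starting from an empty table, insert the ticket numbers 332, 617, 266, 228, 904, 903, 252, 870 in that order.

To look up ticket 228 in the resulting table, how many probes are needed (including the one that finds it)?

332: h=12 => slot 12
617: h=8 => slot 8
266: h=8, probe 8,9 => slot 9
228: h=12, probe 12,0 => slot 0
904: h=12, probe 12,0,1 => slot 1
903: h=8, probe 8,9,10 => slot 10
252: h=4 => slot 4
870: h=6 => slot 6
Table: [228, 904, _, _, 252, _, 870, _, 617, 266, 903, _, 332]
Lookup 228: h=12, probe 12,0 → found at 0.

2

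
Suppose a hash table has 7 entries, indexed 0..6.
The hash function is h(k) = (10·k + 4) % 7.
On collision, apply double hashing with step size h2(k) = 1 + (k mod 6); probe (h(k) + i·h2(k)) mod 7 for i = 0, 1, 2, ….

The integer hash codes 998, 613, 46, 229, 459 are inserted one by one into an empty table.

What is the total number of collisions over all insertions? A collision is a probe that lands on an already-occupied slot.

998 hashes to 2; slot 2 is free => place at 2.
613 hashes to 2, h2=2; 2 taken => place at 4.
46 hashes to 2, h2=5; 2 taken => place at 0.
229 hashes to 5; slot 5 is free => place at 5.
459 hashes to 2, h2=4; 2 taken => place at 6.
Table: [46, —, 998, —, 613, 229, 459]

3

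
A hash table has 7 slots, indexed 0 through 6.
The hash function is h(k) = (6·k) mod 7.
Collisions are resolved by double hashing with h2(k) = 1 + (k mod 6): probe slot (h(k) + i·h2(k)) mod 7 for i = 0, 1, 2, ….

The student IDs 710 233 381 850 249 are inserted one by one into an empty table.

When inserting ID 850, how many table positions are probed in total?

Insert 710: h=4, slot 4 empty => index 4.
Insert 233: h=5, slot 5 empty => index 5.
Insert 381: h=4, h2=4, slot 4 occupied => index 1.
Insert 850: h=4, h2=5, slot 4 occupied => index 2.
Insert 249: h=3, slot 3 empty => index 3.
Table: [-, 381, 850, 249, 710, 233, -]

2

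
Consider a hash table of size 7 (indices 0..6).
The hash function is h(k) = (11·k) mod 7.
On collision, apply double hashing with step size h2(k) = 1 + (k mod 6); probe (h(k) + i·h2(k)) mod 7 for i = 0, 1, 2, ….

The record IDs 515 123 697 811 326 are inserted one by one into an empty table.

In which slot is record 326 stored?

515 hashes to 2; slot 2 is free -> place at 2.
123 hashes to 2, h2=4; 2 taken -> place at 6.
697 hashes to 2, h2=2; 2 taken -> place at 4.
811 hashes to 3; slot 3 is free -> place at 3.
326 hashes to 2, h2=3; 2 taken -> place at 5.
Table: [—, —, 515, 811, 697, 326, 123]

5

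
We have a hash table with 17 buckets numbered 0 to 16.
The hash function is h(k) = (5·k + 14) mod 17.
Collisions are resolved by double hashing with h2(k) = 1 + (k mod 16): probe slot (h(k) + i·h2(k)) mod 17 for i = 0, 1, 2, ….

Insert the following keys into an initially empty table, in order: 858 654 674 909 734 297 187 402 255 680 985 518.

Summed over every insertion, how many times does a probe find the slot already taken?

858: h=3 => slot 3
654: h=3, h2=15, probe 3,1 => slot 1
674: h=1, h2=3, probe 1,4 => slot 4
909: h=3, h2=14, probe 3,0 => slot 0
734: h=12 => slot 12
297: h=3, h2=10, probe 3,13 => slot 13
187: h=14 => slot 14
402: h=1, h2=3, probe 1,4,7 => slot 7
255: h=14, h2=16, probe 14,13,12,11 => slot 11
680: h=14, h2=9, probe 14,6 => slot 6
985: h=9 => slot 9
518: h=3, h2=7, probe 3,10 => slot 10
Table: [909, 654, -, 858, 674, -, 680, 402, -, 985, 518, 255, 734, 297, 187, -, -]

11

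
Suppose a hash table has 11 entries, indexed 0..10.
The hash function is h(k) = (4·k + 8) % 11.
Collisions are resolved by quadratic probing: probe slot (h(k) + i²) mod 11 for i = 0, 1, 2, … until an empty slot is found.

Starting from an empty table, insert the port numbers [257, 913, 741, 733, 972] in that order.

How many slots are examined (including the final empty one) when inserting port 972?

3

257 hashes to 2; slot 2 is free → place at 2.
913 hashes to 8; slot 8 is free → place at 8.
741 hashes to 2; 2 taken → place at 3.
733 hashes to 3; 3 taken → place at 4.
972 hashes to 2; 2,3 taken → place at 6.
Table: [_, _, 257, 741, 733, _, 972, _, 913, _, _]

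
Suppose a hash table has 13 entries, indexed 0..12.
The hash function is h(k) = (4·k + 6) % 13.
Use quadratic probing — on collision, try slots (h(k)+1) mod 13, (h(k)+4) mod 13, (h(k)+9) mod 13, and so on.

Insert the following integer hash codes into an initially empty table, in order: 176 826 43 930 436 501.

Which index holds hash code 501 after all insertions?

Insert 176: h=8, slot 8 empty → index 8.
Insert 826: h=8, slot 8 occupied → index 9.
Insert 43: h=9, slot 9 occupied → index 10.
Insert 930: h=8, slots 8,9 occupied → index 12.
Insert 436: h=8, slots 8,9,12 occupied → index 4.
Insert 501: h=8, slots 8,9,12,4 occupied → index 11.
Table: [∅, ∅, ∅, ∅, 436, ∅, ∅, ∅, 176, 826, 43, 501, 930]

11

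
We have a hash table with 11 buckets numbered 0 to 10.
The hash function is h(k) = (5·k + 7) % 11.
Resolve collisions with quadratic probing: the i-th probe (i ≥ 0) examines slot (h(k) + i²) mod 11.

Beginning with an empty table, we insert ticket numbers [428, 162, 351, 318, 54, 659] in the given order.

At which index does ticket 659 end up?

5

428: h=2 → slot 2
162: h=3 → slot 3
351: h=2, probe 2,3,6 → slot 6
318: h=2, probe 2,3,6,0 → slot 0
54: h=2, probe 2,3,6,0,7 → slot 7
659: h=2, probe 2,3,6,0,7,5 → slot 5
Table: [318, —, 428, 162, —, 659, 351, 54, —, —, —]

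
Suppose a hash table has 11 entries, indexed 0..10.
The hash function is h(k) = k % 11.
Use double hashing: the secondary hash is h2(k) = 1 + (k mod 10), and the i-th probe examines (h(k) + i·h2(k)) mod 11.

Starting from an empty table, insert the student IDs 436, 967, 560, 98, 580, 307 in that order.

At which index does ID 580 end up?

436: h=7 → slot 7
967: h=10 → slot 10
560: h=10, h2=1, probe 10,0 → slot 0
98: h=10, h2=9, probe 10,8 → slot 8
580: h=8, h2=1, probe 8,9 → slot 9
307: h=10, h2=8, probe 10,7,4 → slot 4
Table: [560, -, -, -, 307, -, -, 436, 98, 580, 967]

9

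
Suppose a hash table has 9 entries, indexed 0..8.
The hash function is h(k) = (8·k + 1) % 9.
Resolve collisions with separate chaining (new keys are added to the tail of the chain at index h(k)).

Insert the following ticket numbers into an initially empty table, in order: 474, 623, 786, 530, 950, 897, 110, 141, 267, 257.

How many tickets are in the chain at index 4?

4

474 -> bucket 4
623 -> bucket 8
786 -> bucket 7
530 -> bucket 2
950 -> bucket 5
897 -> bucket 4 (collision)
110 -> bucket 8 (collision)
141 -> bucket 4 (collision)
267 -> bucket 4 (collision)
257 -> bucket 5 (collision)
Final buckets:
0: -
1: -
2: 530
3: -
4: 474 -> 897 -> 141 -> 267
5: 950 -> 257
6: -
7: 786
8: 623 -> 110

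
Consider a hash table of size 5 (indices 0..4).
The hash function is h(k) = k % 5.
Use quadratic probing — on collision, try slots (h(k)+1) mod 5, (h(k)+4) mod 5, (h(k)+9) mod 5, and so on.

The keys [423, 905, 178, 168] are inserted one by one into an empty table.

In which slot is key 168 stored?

423 hashes to 3; slot 3 is free -> place at 3.
905 hashes to 0; slot 0 is free -> place at 0.
178 hashes to 3; 3 taken -> place at 4.
168 hashes to 3; 3,4 taken -> place at 2.
Table: [905, _, 168, 423, 178]

2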